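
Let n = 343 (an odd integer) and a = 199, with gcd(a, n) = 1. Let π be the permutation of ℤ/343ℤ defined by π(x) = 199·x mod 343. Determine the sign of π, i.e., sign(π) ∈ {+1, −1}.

Start at x=205: 205 → 321 → 81 → 341 → 288 → 31 → 338 → … (one orbit).
Decompose π into cycles: lengths [294, 42, 6, 1] (4 cycles, including the fixed point 0).
With 4 cycles on 343 points, sign = (−1)^{343−4} = -1.
Zolotarev: (199|343) = -1, matching the cycle-count sign.

-1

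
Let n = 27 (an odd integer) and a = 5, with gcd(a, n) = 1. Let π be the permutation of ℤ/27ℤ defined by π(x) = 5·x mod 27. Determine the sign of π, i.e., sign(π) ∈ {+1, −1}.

-1

Orbit of 4 under x↦5x: [4, 20, 19, 14, 16, 26, 22]… (length divides ord_27(5)).
The orbit structure of x ↦ 5x mod 27: 4 orbits of sizes [18, 6, 2, 1].
With 4 cycles on 27 points, sign = (−1)^{27−4} = -1.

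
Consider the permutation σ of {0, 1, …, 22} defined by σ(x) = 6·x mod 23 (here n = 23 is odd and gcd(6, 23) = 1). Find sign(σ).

+1

Trace 9: π^k(9) = [9, 8, 2, 12, 3, 18, 16] for k=0..6.
3 cycles of lengths [11, 11, 1].
With 3 cycles on 23 points, sign = (−1)^{23−3} = +1.
(6|23)_J = +1 (Zolotarev's lemma cross-check).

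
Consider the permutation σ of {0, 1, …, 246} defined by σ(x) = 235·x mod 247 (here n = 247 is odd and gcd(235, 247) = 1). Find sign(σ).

+1

Orbit of 1 under x↦235x: [1, 235, 144]… (length divides ord_247(235)).
Cycle lengths of π_235 on ℤ/247ℤ: [3, 3, 3, 3, 3, 3, 3, 3, 3, 3, 3, 3, 3, 3, 3, 3, 3, 3, 3, 3, 3, 3, 3, 3, 3, 3, 3, 3, 3, 3, 3, 3, 3, 3, 3, 3, 3, 3, 3, 3, 3, 3, 3, 3, 3, 3, 3, 3, 3, 3, 3, 3, 3, 3, 3, 3, 3, 3, 3, 3, 3, 3, 3, 3, 3, 3, 3, 3, 3, 3, 3, 3, 3, 3, 3, 3, 3, 3, 1, 1, 1, 1, 1, 1, 1, 1, 1, 1, 1, 1, 1]; 91 cycles in total.
n − c = 247 − 91 = 156; sign = (−1)^156 = +1.
Zolotarev: (235|247) = +1, matching the cycle-count sign.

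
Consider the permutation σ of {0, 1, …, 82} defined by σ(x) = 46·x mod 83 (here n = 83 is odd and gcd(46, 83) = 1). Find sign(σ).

Orbit of 70 under x↦46x: [70, 66, 48, 50, 59, 58, 12]… (length divides ord_83(46)).
π_46 has 2 disjoint cycles with lengths [82, 1] on {0,…,82}.
With 2 cycles on 83 points, sign = (−1)^{83−2} = -1.

-1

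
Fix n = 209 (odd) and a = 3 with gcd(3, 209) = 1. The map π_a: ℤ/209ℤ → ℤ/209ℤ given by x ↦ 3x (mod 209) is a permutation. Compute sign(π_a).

-1

Trace 9: π^k(9) = [9, 27, 81, 34, 102, 97, 82] for k=0..6.
The orbit structure of x ↦ 3x mod 209: 6 orbits of sizes [90, 90, 18, 5, 5, 1].
209 − 6 = 203 transpositions; sign(π) = (−1)^203 = -1.
(3|209)_J = -1 (Zolotarev's lemma cross-check).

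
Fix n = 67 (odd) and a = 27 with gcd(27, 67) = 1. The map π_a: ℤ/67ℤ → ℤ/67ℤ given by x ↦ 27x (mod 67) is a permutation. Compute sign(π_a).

Orbit of 27 under x↦27x: [27, 59, 52, 64, 53, 24, 45]… (length divides ord_67(27)).
Decompose π into cycles: lengths [22, 22, 22, 1] (4 cycles, including the fixed point 0).
With 4 cycles on 67 points, sign = (−1)^{67−4} = -1.
Via Zolotarev, sign(π_{27}) = (27|67) = -1.

-1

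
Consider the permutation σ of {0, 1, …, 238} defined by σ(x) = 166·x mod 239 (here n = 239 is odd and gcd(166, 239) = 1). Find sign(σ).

+1

Start at x=211: 211 → 132 → 163 → 51 → 101 → 36 → 1 → … (one orbit).
π_166 has 15 disjoint cycles with lengths [17, 17, 17, 17, 17, 17, 17, 17, 17, 17, 17, 17, 17, 17, 1] on {0,…,238}.
n − c = 239 − 15 = 224; sign = (−1)^224 = +1.
Zolotarev: (166|239) = +1, matching the cycle-count sign.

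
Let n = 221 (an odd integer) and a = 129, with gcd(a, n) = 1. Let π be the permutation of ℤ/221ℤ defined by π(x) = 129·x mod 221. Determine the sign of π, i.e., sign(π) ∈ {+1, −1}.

Trace 118: π^k(118) = [118, 194, 53, 207, 183, 181, 144] for k=0..6.
Cycle lengths of π_129 on ℤ/221ℤ: [16, 16, 16, 16, 16, 16, 16, 16, 16, 16, 16, 16, 16, 2, 2, 2, 2, 2, 2, 1]; 20 cycles in total.
n − c = 221 − 20 = 201; sign = (−1)^201 = -1.
(129|221)_J = -1 (Zolotarev's lemma cross-check).

-1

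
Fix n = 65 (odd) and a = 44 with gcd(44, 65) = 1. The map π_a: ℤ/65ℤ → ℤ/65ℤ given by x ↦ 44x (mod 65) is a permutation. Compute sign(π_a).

-1

Orbit of 34 under x↦44x: [34, 1, 44, 51]… (length divides ord_65(44)).
The orbit structure of x ↦ 44x mod 65: 18 orbits of sizes [4, 4, 4, 4, 4, 4, 4, 4, 4, 4, 4, 4, 4, 4, 4, 2, 2, 1].
n − c = 65 − 18 = 47; sign = (−1)^47 = -1.
(44|65)_J = -1 (Zolotarev's lemma cross-check).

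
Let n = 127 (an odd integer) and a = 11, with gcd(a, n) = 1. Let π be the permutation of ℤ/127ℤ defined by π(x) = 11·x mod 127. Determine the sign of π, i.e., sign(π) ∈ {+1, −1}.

Orbit of 37 under x↦11x: [37, 26, 32, 98, 62, 47, 9]… (length divides ord_127(11)).
Cycle type of π: 63×2 + 1; total 3 cycles.
127 − 3 = 124 transpositions; sign(π) = (−1)^124 = +1.
Via Zolotarev, sign(π_{11}) = (11|127) = +1.

+1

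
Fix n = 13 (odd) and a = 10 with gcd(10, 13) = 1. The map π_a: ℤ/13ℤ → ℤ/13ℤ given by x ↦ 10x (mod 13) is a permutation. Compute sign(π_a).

Start at x=10: 10 → 9 → 12 → 3 → 4 → 1 → 10 (one orbit).
Cycle lengths of π_10 on ℤ/13ℤ: [6, 6, 1]; 3 cycles in total.
Σ(ℓ_i−1) = 13−3 = 10; sign = (−1)^10 = +1.

+1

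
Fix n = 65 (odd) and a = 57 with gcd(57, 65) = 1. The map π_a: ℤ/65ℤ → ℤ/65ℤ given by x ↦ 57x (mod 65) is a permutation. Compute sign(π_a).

Orbit of 57 under x↦57x: [57, 64, 8, 1]… (length divides ord_65(57)).
The orbit structure of x ↦ 57x mod 65: 17 orbits of sizes [4, 4, 4, 4, 4, 4, 4, 4, 4, 4, 4, 4, 4, 4, 4, 4, 1].
With 17 cycles on 65 points, sign = (−1)^{65−17} = +1.
Check: (57/65) = +1 by Zolotarev.

+1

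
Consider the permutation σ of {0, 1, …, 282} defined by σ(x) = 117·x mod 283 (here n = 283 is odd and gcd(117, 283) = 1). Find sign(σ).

Trace 263: π^k(263) = [263, 207, 164, 227, 240, 63, 13] for k=0..6.
Cycle lengths of π_117 on ℤ/283ℤ: [141, 141, 1]; 3 cycles in total.
With 3 cycles on 283 points, sign = (−1)^{283−3} = +1.
The Jacobi symbol (117|283) = +1 (Zolotarev) agrees.

+1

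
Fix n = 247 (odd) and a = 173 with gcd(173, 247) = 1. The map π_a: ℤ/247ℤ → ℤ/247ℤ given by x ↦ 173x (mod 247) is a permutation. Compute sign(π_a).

-1

Trace 35: π^k(35) = [35, 127, 235, 147, 237, 246, 74] for k=0..6.
16 cycles of lengths [18, 18, 18, 18, 18, 18, 18, 18, 18, 18, 18, 18, 18, 6, 6, 1].
sign(π) = (−1)^{n − #cycles} = (−1)^{247−16} = (−1)^231 = -1.
(173|247)_J = -1 (Zolotarev's lemma cross-check).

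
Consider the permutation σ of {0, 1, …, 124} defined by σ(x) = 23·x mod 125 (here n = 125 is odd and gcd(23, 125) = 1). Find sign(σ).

Orbit of 77 under x↦23x: [77, 21, 108, 109, 7, 36, 78]… (length divides ord_125(23)).
Cycle type of π: 100 + 20 + 4 + 1; total 4 cycles.
125 − 4 = 121 transpositions; sign(π) = (−1)^121 = -1.

-1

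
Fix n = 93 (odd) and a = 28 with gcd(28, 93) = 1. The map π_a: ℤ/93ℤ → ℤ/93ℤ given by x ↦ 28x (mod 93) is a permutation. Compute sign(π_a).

Trace 40: π^k(40) = [40, 4, 19, 67, 16, 76, 82] for k=0..6.
9 cycles of lengths [15, 15, 15, 15, 15, 15, 1, 1, 1].
n − c = 93 − 9 = 84; sign = (−1)^84 = +1.
Check: (28/93) = +1 by Zolotarev.

+1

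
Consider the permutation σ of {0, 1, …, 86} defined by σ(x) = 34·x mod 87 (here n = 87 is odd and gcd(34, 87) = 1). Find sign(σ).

Start at x=52: 52 → 28 → 82 → 4 → 49 → 13 → 7 → … (one orbit).
π_34 has 9 disjoint cycles with lengths [14, 14, 14, 14, 14, 14, 1, 1, 1] on {0,…,86}.
87 − 9 = 78 transpositions; sign(π) = (−1)^78 = +1.
Check: (34/87) = +1 by Zolotarev.

+1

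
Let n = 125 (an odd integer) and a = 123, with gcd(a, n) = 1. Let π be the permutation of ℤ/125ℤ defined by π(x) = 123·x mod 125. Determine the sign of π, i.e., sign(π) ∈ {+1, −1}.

-1

Trace 9: π^k(9) = [9, 107, 36, 53, 19, 87, 76] for k=0..6.
The orbit structure of x ↦ 123x mod 125: 4 orbits of sizes [100, 20, 4, 1].
4 cycles on 125: each ℓ→(−1)^(ℓ−1), product (−1)^121 = -1.
Zolotarev: (123|125) = -1, matching the cycle-count sign.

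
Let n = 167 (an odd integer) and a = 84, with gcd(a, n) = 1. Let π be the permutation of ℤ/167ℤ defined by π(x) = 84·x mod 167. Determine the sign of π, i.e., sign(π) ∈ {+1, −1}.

Orbit of 42 under x↦84x: [42, 21, 94, 47, 107, 137, 152]… (length divides ord_167(84)).
3 cycles of lengths [83, 83, 1].
3 cycles on 167: each ℓ→(−1)^(ℓ−1), product (−1)^164 = +1.
Zolotarev: (84|167) = +1, matching the cycle-count sign.

+1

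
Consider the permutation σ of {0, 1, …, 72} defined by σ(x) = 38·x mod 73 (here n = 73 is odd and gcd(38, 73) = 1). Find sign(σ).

+1

Trace 41: π^k(41) = [41, 25, 1, 38, 57, 49, 37] for k=0..6.
Cycle type of π: 36×2 + 1; total 3 cycles.
n − c = 73 − 3 = 70; sign = (−1)^70 = +1.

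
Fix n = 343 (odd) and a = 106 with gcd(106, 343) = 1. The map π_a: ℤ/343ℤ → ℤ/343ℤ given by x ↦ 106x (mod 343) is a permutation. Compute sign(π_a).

Trace 330: π^k(330) = [330, 337, 50, 155, 309, 169, 78] for k=0..6.
Cycle type of π: 49×6 + 7×6 + 1×7; total 19 cycles.
n − c = 343 − 19 = 324; sign = (−1)^324 = +1.
Zolotarev: (106|343) = +1, matching the cycle-count sign.

+1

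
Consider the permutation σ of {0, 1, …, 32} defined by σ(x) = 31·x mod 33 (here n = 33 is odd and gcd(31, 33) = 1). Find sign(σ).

+1

Trace 4: π^k(4) = [4, 25, 16, 1, 31] for k=0..4.
Cycle lengths of π_31 on ℤ/33ℤ: [5, 5, 5, 5, 5, 5, 1, 1, 1]; 9 cycles in total.
9 cycles on 33: each ℓ→(−1)^(ℓ−1), product (−1)^24 = +1.
Check: (31/33) = +1 by Zolotarev.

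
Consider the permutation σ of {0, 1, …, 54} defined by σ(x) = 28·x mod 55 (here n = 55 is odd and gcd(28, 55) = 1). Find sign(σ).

Start at x=4: 4 → 2 → 1 → 28 → 14 → 7 → 31 → … (one orbit).
The orbit structure of x ↦ 28x mod 55: 5 orbits of sizes [20, 20, 10, 4, 1].
n − c = 55 − 5 = 50; sign = (−1)^50 = +1.
(28|55)_J = +1 (Zolotarev's lemma cross-check).

+1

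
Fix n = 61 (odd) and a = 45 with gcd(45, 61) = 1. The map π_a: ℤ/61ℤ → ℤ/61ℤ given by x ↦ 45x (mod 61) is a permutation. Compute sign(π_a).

+1

Start at x=16: 16 → 49 → 9 → 39 → 47 → 41 → 15 → … (one orbit).
Decompose π into cycles: lengths [30, 30, 1] (3 cycles, including the fixed point 0).
sign(π) = (−1)^{n − #cycles} = (−1)^{61−3} = (−1)^58 = +1.
Zolotarev: (45|61) = +1, matching the cycle-count sign.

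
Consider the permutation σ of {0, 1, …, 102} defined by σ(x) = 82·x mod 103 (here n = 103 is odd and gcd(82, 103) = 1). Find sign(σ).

+1

Orbit of 8 under x↦82x: [8, 38, 26, 72, 33, 28, 30]… (length divides ord_103(82)).
Decompose π into cycles: lengths [51, 51, 1] (3 cycles, including the fixed point 0).
sign(π) = (−1)^{n − #cycles} = (−1)^{103−3} = (−1)^100 = +1.
(82|103)_J = +1 (Zolotarev's lemma cross-check).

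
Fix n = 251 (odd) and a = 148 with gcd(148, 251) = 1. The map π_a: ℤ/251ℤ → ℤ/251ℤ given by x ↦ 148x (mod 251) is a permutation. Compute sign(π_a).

Start at x=171: 171 → 208 → 162 → 131 → 61 → 243 → 71 → … (one orbit).
Decompose π into cycles: lengths [250, 1] (2 cycles, including the fixed point 0).
Σ(ℓ_i−1) = 251−2 = 249; sign = (−1)^249 = -1.

-1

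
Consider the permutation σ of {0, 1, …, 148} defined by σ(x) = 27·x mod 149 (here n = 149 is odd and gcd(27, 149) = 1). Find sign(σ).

Orbit of 54 under x↦27x: [54, 117, 30, 65, 116, 3, 81]… (length divides ord_149(27)).
Decompose π into cycles: lengths [148, 1] (2 cycles, including the fixed point 0).
2 cycles on 149: each ℓ→(−1)^(ℓ−1), product (−1)^147 = -1.
Check: (27/149) = -1 by Zolotarev.

-1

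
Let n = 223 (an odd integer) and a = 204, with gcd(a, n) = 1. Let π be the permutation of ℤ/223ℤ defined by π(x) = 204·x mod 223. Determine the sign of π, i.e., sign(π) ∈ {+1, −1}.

Trace 177: π^k(177) = [177, 205, 119, 192, 143, 182, 110] for k=0..6.
Decompose π into cycles: lengths [222, 1] (2 cycles, including the fixed point 0).
n − c = 223 − 2 = 221; sign = (−1)^221 = -1.

-1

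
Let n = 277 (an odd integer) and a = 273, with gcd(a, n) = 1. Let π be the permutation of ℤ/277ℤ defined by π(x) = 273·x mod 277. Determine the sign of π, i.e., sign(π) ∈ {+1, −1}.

Trace 256: π^k(256) = [256, 84, 218, 236, 164, 175, 131] for k=0..6.
Cycle lengths of π_273 on ℤ/277ℤ: [23, 23, 23, 23, 23, 23, 23, 23, 23, 23, 23, 23, 1]; 13 cycles in total.
With 13 cycles on 277 points, sign = (−1)^{277−13} = +1.
Check: (273/277) = +1 by Zolotarev.

+1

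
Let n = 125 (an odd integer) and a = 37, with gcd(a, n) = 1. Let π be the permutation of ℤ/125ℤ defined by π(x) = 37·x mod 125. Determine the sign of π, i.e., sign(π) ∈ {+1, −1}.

-1

Trace 39: π^k(39) = [39, 68, 16, 92, 29, 73, 76] for k=0..6.
4 cycles of lengths [100, 20, 4, 1].
125 − 4 = 121 transpositions; sign(π) = (−1)^121 = -1.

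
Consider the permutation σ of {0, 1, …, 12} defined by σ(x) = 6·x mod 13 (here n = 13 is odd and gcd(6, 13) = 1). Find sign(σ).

-1

Trace 10: π^k(10) = [10, 8, 9, 2, 12, 7, 3] for k=0..6.
π_6 has 2 disjoint cycles with lengths [12, 1] on {0,…,12}.
Σ(ℓ_i−1) = 13−2 = 11; sign = (−1)^11 = -1.
The Jacobi symbol (6|13) = -1 (Zolotarev) agrees.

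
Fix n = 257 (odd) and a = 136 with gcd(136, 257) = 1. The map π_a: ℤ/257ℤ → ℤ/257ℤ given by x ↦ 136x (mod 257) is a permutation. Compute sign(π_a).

Orbit of 32 under x↦136x: [32, 240, 1, 136, 249, 197, 64]… (length divides ord_257(136)).
Cycle type of π: 32×8 + 1; total 9 cycles.
sign(π) = (−1)^{n − #cycles} = (−1)^{257−9} = (−1)^248 = +1.
Zolotarev: (136|257) = +1, matching the cycle-count sign.

+1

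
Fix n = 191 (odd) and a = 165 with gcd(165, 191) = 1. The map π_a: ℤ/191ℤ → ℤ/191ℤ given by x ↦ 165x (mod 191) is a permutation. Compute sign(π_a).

Start at x=94: 94 → 39 → 132 → 6 → 35 → 45 → 167 → … (one orbit).
Decompose π into cycles: lengths [190, 1] (2 cycles, including the fixed point 0).
Σ(ℓ_i−1) = 191−2 = 189; sign = (−1)^189 = -1.

-1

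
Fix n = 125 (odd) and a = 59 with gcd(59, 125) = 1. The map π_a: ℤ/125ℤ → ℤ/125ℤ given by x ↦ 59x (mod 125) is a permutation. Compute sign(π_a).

Orbit of 76 under x↦59x: [76, 109, 56, 54, 61, 99, 91]… (length divides ord_125(59)).
7 cycles of lengths [50, 50, 10, 10, 2, 2, 1].
7 cycles on 125: each ℓ→(−1)^(ℓ−1), product (−1)^118 = +1.
Zolotarev: (59|125) = +1, matching the cycle-count sign.

+1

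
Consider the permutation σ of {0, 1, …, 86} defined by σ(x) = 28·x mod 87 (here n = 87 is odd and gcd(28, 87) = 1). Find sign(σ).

Trace 1: π^k(1) = [1, 28] for k=0..1.
π_28 has 45 disjoint cycles with lengths [2, 2, 2, 2, 2, 2, 2, 2, 2, 2, 2, 2, 2, 2, 2, 2, 2, 2, 2, 2, 2, 2, 2, 2, 2, 2, 2, 2, 2, 2, 2, 2, 2, 2, 2, 2, 2, 2, 2, 2, 2, 2, 1, 1, 1] on {0,…,86}.
sign(π) = (−1)^{n − #cycles} = (−1)^{87−45} = (−1)^42 = +1.
The Jacobi symbol (28|87) = +1 (Zolotarev) agrees.

+1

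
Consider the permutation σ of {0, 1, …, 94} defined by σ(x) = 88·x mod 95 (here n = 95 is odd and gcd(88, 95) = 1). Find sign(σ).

+1

Trace 64: π^k(64) = [64, 27, 1, 88, 49, 37, 26] for k=0..6.
11 cycles of lengths [12, 12, 12, 12, 12, 12, 6, 6, 6, 4, 1].
Σ(ℓ_i−1) = 95−11 = 84; sign = (−1)^84 = +1.
Zolotarev: (88|95) = +1, matching the cycle-count sign.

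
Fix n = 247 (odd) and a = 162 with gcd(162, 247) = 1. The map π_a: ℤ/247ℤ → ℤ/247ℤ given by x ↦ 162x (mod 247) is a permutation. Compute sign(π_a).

Trace 193: π^k(193) = [193, 144, 110, 36, 151, 9, 223] for k=0..6.
9 cycles of lengths [36, 36, 36, 36, 36, 36, 18, 12, 1].
9 cycles on 247: each ℓ→(−1)^(ℓ−1), product (−1)^238 = +1.
The Jacobi symbol (162|247) = +1 (Zolotarev) agrees.

+1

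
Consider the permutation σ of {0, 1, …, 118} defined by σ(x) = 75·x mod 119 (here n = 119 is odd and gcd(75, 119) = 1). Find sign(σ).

+1

Orbit of 3 under x↦75x: [3, 106, 96, 60, 97, 16, 10]… (length divides ord_119(75)).
Decompose π into cycles: lengths [48, 48, 16, 6, 1] (5 cycles, including the fixed point 0).
With 5 cycles on 119 points, sign = (−1)^{119−5} = +1.
Zolotarev: (75|119) = +1, matching the cycle-count sign.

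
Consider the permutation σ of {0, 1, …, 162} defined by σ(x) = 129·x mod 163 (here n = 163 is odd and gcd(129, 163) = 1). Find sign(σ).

Trace 63: π^k(63) = [63, 140, 130, 144, 157, 41, 73] for k=0..6.
π_129 has 2 disjoint cycles with lengths [162, 1] on {0,…,162}.
2 cycles on 163: each ℓ→(−1)^(ℓ−1), product (−1)^161 = -1.

-1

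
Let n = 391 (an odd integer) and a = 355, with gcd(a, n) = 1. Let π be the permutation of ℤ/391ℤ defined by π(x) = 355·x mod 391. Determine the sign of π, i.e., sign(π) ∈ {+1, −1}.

Start at x=274: 274 → 302 → 76 → 1 → 355 → 123 → 264 → … (one orbit).
Cycle type of π: 88×4 + 22 + 8×2 + 1; total 8 cycles.
n − c = 391 − 8 = 383; sign = (−1)^383 = -1.
Check: (355/391) = -1 by Zolotarev.

-1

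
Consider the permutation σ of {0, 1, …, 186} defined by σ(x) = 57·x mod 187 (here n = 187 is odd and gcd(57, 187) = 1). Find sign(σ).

+1

Orbit of 79 under x↦57x: [79, 15, 107, 115, 10, 9, 139]… (length divides ord_187(57)).
5 cycles of lengths [80, 80, 16, 10, 1].
187 − 5 = 182 transpositions; sign(π) = (−1)^182 = +1.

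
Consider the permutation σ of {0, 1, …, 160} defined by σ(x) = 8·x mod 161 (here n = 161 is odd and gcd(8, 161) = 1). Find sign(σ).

+1

Orbit of 1 under x↦8x: [1, 8, 64, 29, 71, 85, 36]… (length divides ord_161(8)).
Decompose π into cycles: lengths [11, 11, 11, 11, 11, 11, 11, 11, 11, 11, 11, 11, 11, 11, 1, 1, 1, 1, 1, 1, 1] (21 cycles, including the fixed point 0).
Σ(ℓ_i−1) = 161−21 = 140; sign = (−1)^140 = +1.
Via Zolotarev, sign(π_{8}) = (8|161) = +1.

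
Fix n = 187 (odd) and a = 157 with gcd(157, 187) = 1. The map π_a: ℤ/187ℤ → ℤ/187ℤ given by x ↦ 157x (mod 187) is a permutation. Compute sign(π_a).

Trace 137: π^k(137) = [137, 4, 67, 47, 86, 38, 169] for k=0..6.
Decompose π into cycles: lengths [20, 20, 20, 20, 20, 20, 20, 20, 5, 5, 4, 4, 4, 4, 1] (15 cycles, including the fixed point 0).
187 − 15 = 172 transpositions; sign(π) = (−1)^172 = +1.
The Jacobi symbol (157|187) = +1 (Zolotarev) agrees.

+1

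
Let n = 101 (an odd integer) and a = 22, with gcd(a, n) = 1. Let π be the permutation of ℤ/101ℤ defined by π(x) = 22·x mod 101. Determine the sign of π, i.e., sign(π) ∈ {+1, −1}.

Start at x=76: 76 → 56 → 20 → 36 → 85 → 52 → 33 → … (one orbit).
The orbit structure of x ↦ 22x mod 101: 3 orbits of sizes [50, 50, 1].
n − c = 101 − 3 = 98; sign = (−1)^98 = +1.

+1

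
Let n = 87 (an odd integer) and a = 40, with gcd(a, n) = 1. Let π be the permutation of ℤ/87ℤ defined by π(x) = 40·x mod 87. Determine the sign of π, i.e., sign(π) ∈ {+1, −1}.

Orbit of 43 under x↦40x: [43, 67, 70, 16, 31, 22, 10]… (length divides ord_87(40)).
6 cycles of lengths [28, 28, 28, 1, 1, 1].
87 − 6 = 81 transpositions; sign(π) = (−1)^81 = -1.
Via Zolotarev, sign(π_{40}) = (40|87) = -1.

-1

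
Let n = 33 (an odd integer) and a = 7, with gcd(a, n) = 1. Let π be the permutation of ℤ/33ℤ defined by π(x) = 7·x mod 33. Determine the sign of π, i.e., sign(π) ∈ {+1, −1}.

-1

Orbit of 31 under x↦7x: [31, 19, 1, 7, 16, 13, 25]… (length divides ord_33(7)).
6 cycles of lengths [10, 10, 10, 1, 1, 1].
With 6 cycles on 33 points, sign = (−1)^{33−6} = -1.
Check: (7/33) = -1 by Zolotarev.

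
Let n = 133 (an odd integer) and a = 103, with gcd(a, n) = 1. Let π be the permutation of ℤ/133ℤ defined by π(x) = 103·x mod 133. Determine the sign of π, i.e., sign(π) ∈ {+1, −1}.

+1

Orbit of 31 under x↦103x: [31, 1, 103, 102, 132, 30]… (length divides ord_133(103)).
Cycle type of π: 6×22 + 1; total 23 cycles.
n − c = 133 − 23 = 110; sign = (−1)^110 = +1.
The Jacobi symbol (103|133) = +1 (Zolotarev) agrees.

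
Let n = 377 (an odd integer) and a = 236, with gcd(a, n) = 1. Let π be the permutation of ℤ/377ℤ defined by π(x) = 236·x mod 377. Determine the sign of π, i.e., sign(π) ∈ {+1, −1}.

-1

Orbit of 82 under x↦236x: [82, 125, 94, 318, 25, 245, 139]… (length divides ord_377(236)).
The orbit structure of x ↦ 236x mod 377: 8 orbits of sizes [84, 84, 84, 84, 14, 14, 12, 1].
377 − 8 = 369 transpositions; sign(π) = (−1)^369 = -1.
(236|377)_J = -1 (Zolotarev's lemma cross-check).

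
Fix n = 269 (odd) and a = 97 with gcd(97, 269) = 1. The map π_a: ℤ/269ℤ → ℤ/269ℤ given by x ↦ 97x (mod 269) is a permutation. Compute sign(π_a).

Orbit of 265 under x↦97x: [265, 150, 24, 176, 125, 20, 57]… (length divides ord_269(97)).
π_97 has 3 disjoint cycles with lengths [134, 134, 1] on {0,…,268}.
sign(π) = (−1)^{n − #cycles} = (−1)^{269−3} = (−1)^266 = +1.

+1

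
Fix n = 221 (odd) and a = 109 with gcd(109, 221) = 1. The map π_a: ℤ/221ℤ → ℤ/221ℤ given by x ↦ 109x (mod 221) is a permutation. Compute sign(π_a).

Start at x=96: 96 → 77 → 216 → 118 → 44 → 155 → 99 → … (one orbit).
The orbit structure of x ↦ 109x mod 221: 17 orbits of sizes [16, 16, 16, 16, 16, 16, 16, 16, 16, 16, 16, 16, 16, 4, 4, 4, 1].
Σ(ℓ_i−1) = 221−17 = 204; sign = (−1)^204 = +1.

+1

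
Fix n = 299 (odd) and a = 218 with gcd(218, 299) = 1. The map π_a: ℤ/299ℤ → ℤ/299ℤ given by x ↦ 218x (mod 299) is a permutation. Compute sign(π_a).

-1

Start at x=272: 272 → 94 → 160 → 196 → 270 → 256 → 194 → … (one orbit).
Cycle type of π: 66×4 + 22 + 6×2 + 1; total 8 cycles.
sign(π) = (−1)^{n − #cycles} = (−1)^{299−8} = (−1)^291 = -1.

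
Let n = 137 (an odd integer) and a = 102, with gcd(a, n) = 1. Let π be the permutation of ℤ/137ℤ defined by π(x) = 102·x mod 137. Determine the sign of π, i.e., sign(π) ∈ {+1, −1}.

-1

Start at x=123: 123 → 79 → 112 → 53 → 63 → 124 → 44 → … (one orbit).
π_102 has 2 disjoint cycles with lengths [136, 1] on {0,…,136}.
137 − 2 = 135 transpositions; sign(π) = (−1)^135 = -1.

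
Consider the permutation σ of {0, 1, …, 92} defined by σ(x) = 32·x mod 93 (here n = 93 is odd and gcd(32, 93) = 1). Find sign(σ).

Orbit of 1 under x↦32x: [1, 32]… (length divides ord_93(32)).
Cycle type of π: 2×31 + 1×31; total 62 cycles.
With 62 cycles on 93 points, sign = (−1)^{93−62} = -1.
Via Zolotarev, sign(π_{32}) = (32|93) = -1.

-1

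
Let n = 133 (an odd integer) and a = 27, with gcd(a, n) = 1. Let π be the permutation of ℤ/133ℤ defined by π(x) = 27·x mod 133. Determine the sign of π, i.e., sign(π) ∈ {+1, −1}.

+1

Start at x=106: 106 → 69 → 1 → 27 → 64 → 132 → 106 (one orbit).
Cycle type of π: 6×21 + 2×3 + 1; total 25 cycles.
sign(π) = (−1)^{n − #cycles} = (−1)^{133−25} = (−1)^108 = +1.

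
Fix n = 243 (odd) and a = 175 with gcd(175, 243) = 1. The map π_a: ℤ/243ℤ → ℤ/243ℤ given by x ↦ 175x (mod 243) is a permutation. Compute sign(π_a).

+1

Trace 16: π^k(16) = [16, 127, 112, 160, 55, 148, 142] for k=0..6.
Decompose π into cycles: lengths [81, 81, 27, 27, 9, 9, 3, 3, 1, 1, 1] (11 cycles, including the fixed point 0).
243 − 11 = 232 transpositions; sign(π) = (−1)^232 = +1.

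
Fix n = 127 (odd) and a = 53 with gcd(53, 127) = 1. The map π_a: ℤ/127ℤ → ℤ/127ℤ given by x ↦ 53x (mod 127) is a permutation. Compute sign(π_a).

Trace 96: π^k(96) = [96, 8, 43, 120, 10, 22, 23] for k=0..6.
Cycle lengths of π_53 on ℤ/127ℤ: [126, 1]; 2 cycles in total.
sign(π) = (−1)^{n − #cycles} = (−1)^{127−2} = (−1)^125 = -1.
Via Zolotarev, sign(π_{53}) = (53|127) = -1.

-1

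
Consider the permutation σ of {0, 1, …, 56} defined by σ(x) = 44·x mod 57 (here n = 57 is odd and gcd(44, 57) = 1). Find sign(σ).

-1

Orbit of 47 under x↦44x: [47, 16, 20, 25, 17, 7, 23]… (length divides ord_57(44)).
6 cycles of lengths [18, 18, 9, 9, 2, 1].
With 6 cycles on 57 points, sign = (−1)^{57−6} = -1.
(44|57)_J = -1 (Zolotarev's lemma cross-check).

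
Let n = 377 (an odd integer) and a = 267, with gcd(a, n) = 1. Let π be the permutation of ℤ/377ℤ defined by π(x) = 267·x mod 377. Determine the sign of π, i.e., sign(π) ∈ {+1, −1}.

-1

Trace 181: π^k(181) = [181, 71, 107, 294, 82, 28, 313] for k=0..6.
Cycle type of π: 84×4 + 14×2 + 12 + 1; total 8 cycles.
n − c = 377 − 8 = 369; sign = (−1)^369 = -1.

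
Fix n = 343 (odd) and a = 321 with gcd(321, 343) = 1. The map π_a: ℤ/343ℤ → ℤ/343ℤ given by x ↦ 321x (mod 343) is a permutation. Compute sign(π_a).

Trace 258: π^k(258) = [258, 155, 20, 246, 76, 43, 83] for k=0..6.
The orbit structure of x ↦ 321x mod 343: 10 orbits of sizes [98, 98, 98, 14, 14, 14, 2, 2, 2, 1].
Σ(ℓ_i−1) = 343−10 = 333; sign = (−1)^333 = -1.
Via Zolotarev, sign(π_{321}) = (321|343) = -1.

-1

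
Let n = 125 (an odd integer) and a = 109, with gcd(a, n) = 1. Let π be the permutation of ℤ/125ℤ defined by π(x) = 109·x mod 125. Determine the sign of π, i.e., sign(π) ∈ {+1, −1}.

+1

Orbit of 21 under x↦109x: [21, 39, 1, 109, 6, 29, 36]… (length divides ord_125(109)).
π_109 has 7 disjoint cycles with lengths [50, 50, 10, 10, 2, 2, 1] on {0,…,124}.
Σ(ℓ_i−1) = 125−7 = 118; sign = (−1)^118 = +1.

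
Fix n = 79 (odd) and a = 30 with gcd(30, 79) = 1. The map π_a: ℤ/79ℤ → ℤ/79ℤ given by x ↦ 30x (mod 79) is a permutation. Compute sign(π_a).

Orbit of 29 under x↦30x: [29, 1, 30, 31, 61, 13, 74]… (length divides ord_79(30)).
The orbit structure of x ↦ 30x mod 79: 2 orbits of sizes [78, 1].
79 − 2 = 77 transpositions; sign(π) = (−1)^77 = -1.

-1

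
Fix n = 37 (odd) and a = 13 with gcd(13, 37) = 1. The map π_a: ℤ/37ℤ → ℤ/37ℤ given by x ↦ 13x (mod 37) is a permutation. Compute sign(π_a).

Orbit of 3 under x↦13x: [3, 2, 26, 5, 28, 31, 33]… (length divides ord_37(13)).
2 cycles of lengths [36, 1].
2 cycles on 37: each ℓ→(−1)^(ℓ−1), product (−1)^35 = -1.
Zolotarev: (13|37) = -1, matching the cycle-count sign.

-1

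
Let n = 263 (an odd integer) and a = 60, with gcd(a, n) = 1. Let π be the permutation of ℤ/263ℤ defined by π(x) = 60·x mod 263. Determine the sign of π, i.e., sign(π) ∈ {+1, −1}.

-1

Start at x=48: 48 → 250 → 9 → 14 → 51 → 167 → 26 → … (one orbit).
The orbit structure of x ↦ 60x mod 263: 2 orbits of sizes [262, 1].
n − c = 263 − 2 = 261; sign = (−1)^261 = -1.
Zolotarev: (60|263) = -1, matching the cycle-count sign.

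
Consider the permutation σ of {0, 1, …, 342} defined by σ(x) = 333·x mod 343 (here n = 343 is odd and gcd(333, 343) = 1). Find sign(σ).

Trace 200: π^k(200) = [200, 58, 106, 312, 310, 330, 130] for k=0..6.
Cycle lengths of π_333 on ℤ/343ℤ: [147, 147, 21, 21, 3, 3, 1]; 7 cycles in total.
Σ(ℓ_i−1) = 343−7 = 336; sign = (−1)^336 = +1.

+1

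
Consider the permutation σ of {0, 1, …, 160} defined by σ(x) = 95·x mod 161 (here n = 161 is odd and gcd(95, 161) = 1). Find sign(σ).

Trace 25: π^k(25) = [25, 121, 64, 123, 93, 141, 32] for k=0..6.
9 cycles of lengths [33, 33, 33, 33, 11, 11, 3, 3, 1].
With 9 cycles on 161 points, sign = (−1)^{161−9} = +1.

+1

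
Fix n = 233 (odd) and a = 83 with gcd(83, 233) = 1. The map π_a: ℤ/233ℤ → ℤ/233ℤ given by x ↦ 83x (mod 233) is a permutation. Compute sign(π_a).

-1

Start at x=147: 147 → 85 → 65 → 36 → 192 → 92 → 180 → … (one orbit).
The orbit structure of x ↦ 83x mod 233: 2 orbits of sizes [232, 1].
Σ(ℓ_i−1) = 233−2 = 231; sign = (−1)^231 = -1.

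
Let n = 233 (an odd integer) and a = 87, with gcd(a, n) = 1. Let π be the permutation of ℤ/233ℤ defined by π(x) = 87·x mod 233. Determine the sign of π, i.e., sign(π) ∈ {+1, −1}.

Start at x=144: 144 → 179 → 195 → 189 → 133 → 154 → 117 → … (one orbit).
The orbit structure of x ↦ 87x mod 233: 2 orbits of sizes [232, 1].
Σ(ℓ_i−1) = 233−2 = 231; sign = (−1)^231 = -1.
Zolotarev: (87|233) = -1, matching the cycle-count sign.

-1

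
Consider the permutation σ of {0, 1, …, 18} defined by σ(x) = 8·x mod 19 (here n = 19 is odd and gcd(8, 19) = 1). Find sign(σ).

Start at x=8: 8 → 7 → 18 → 11 → 12 → 1 → 8 (one orbit).
The orbit structure of x ↦ 8x mod 19: 4 orbits of sizes [6, 6, 6, 1].
With 4 cycles on 19 points, sign = (−1)^{19−4} = -1.
Via Zolotarev, sign(π_{8}) = (8|19) = -1.

-1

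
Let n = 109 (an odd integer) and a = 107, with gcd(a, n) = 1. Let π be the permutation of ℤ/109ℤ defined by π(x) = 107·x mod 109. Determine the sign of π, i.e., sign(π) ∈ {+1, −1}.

-1

Trace 82: π^k(82) = [82, 54, 1, 107, 4, 101, 16] for k=0..6.
Cycle type of π: 36×3 + 1; total 4 cycles.
4 cycles on 109: each ℓ→(−1)^(ℓ−1), product (−1)^105 = -1.
Check: (107/109) = -1 by Zolotarev.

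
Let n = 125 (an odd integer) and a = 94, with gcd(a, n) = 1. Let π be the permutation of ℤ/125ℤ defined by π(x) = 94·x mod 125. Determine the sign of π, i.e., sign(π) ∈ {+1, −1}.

+1

Orbit of 44 under x↦94x: [44, 11, 34, 71, 49, 106, 89]… (length divides ord_125(94)).
Decompose π into cycles: lengths [50, 50, 10, 10, 2, 2, 1] (7 cycles, including the fixed point 0).
125 − 7 = 118 transpositions; sign(π) = (−1)^118 = +1.
Check: (94/125) = +1 by Zolotarev.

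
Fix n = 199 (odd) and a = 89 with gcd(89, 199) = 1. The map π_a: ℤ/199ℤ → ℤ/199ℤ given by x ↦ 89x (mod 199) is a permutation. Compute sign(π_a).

+1

Trace 64: π^k(64) = [64, 124, 91, 139, 33, 151, 106] for k=0..6.
3 cycles of lengths [99, 99, 1].
199 − 3 = 196 transpositions; sign(π) = (−1)^196 = +1.
The Jacobi symbol (89|199) = +1 (Zolotarev) agrees.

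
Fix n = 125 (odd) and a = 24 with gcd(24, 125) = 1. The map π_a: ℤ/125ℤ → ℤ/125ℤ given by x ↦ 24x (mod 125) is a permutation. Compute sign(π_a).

+1

Start at x=26: 26 → 124 → 101 → 49 → 51 → 99 → 1 → … (one orbit).
Cycle type of π: 10×10 + 2×12 + 1; total 23 cycles.
sign(π) = (−1)^{n − #cycles} = (−1)^{125−23} = (−1)^102 = +1.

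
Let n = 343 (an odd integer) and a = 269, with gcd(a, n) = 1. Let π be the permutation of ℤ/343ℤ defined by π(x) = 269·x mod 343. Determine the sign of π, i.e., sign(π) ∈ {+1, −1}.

Trace 116: π^k(116) = [116, 334, 323, 108, 240, 76, 207] for k=0..6.
Cycle type of π: 294 + 42 + 6 + 1; total 4 cycles.
343 − 4 = 339 transpositions; sign(π) = (−1)^339 = -1.
Via Zolotarev, sign(π_{269}) = (269|343) = -1.

-1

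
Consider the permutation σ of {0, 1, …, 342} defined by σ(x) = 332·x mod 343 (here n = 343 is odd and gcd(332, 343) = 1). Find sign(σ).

Start at x=334: 334 → 99 → 283 → 317 → 286 → 284 → 306 → … (one orbit).
π_332 has 4 disjoint cycles with lengths [294, 42, 6, 1] on {0,…,342}.
sign(π) = (−1)^{n − #cycles} = (−1)^{343−4} = (−1)^339 = -1.
The Jacobi symbol (332|343) = -1 (Zolotarev) agrees.

-1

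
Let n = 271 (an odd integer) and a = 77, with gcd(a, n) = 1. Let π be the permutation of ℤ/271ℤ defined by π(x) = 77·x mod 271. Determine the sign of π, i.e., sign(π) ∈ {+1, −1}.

Trace 178: π^k(178) = [178, 156, 88, 1, 77, 238, 169] for k=0..6.
The orbit structure of x ↦ 77x mod 271: 11 orbits of sizes [27, 27, 27, 27, 27, 27, 27, 27, 27, 27, 1].
Σ(ℓ_i−1) = 271−11 = 260; sign = (−1)^260 = +1.
Via Zolotarev, sign(π_{77}) = (77|271) = +1.

+1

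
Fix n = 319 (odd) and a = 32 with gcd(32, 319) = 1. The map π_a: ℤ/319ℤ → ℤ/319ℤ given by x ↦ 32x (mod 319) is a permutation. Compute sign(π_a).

+1

Orbit of 21 under x↦32x: [21, 34, 131, 45, 164, 144, 142]… (length divides ord_319(32)).
Cycle lengths of π_32 on ℤ/319ℤ: [28, 28, 28, 28, 28, 28, 28, 28, 28, 28, 28, 2, 2, 2, 2, 2, 1]; 17 cycles in total.
With 17 cycles on 319 points, sign = (−1)^{319−17} = +1.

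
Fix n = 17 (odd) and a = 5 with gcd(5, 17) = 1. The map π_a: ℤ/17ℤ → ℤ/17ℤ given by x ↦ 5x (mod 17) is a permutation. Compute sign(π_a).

Start at x=8: 8 → 6 → 13 → 14 → 2 → 10 → 16 → … (one orbit).
π_5 has 2 disjoint cycles with lengths [16, 1] on {0,…,16}.
Σ(ℓ_i−1) = 17−2 = 15; sign = (−1)^15 = -1.
Via Zolotarev, sign(π_{5}) = (5|17) = -1.

-1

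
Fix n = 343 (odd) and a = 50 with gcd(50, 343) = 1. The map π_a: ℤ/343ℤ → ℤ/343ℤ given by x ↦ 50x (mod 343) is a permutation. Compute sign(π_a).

Start at x=295: 295 → 1 → 50 → 99 → 148 → 197 → 246 → 295 (one orbit).
91 cycles of lengths [7, 7, 7, 7, 7, 7, 7, 7, 7, 7, 7, 7, 7, 7, 7, 7, 7, 7, 7, 7, 7, 7, 7, 7, 7, 7, 7, 7, 7, 7, 7, 7, 7, 7, 7, 7, 7, 7, 7, 7, 7, 7, 1, 1, 1, 1, 1, 1, 1, 1, 1, 1, 1, 1, 1, 1, 1, 1, 1, 1, 1, 1, 1, 1, 1, 1, 1, 1, 1, 1, 1, 1, 1, 1, 1, 1, 1, 1, 1, 1, 1, 1, 1, 1, 1, 1, 1, 1, 1, 1, 1].
With 91 cycles on 343 points, sign = (−1)^{343−91} = +1.
Via Zolotarev, sign(π_{50}) = (50|343) = +1.

+1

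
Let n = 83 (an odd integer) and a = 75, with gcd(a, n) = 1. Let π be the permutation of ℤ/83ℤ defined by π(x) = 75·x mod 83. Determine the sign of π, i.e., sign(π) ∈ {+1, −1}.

Orbit of 70 under x↦75x: [70, 21, 81, 16, 38, 28, 25]… (length divides ord_83(75)).
Cycle lengths of π_75 on ℤ/83ℤ: [41, 41, 1]; 3 cycles in total.
Σ(ℓ_i−1) = 83−3 = 80; sign = (−1)^80 = +1.
Check: (75/83) = +1 by Zolotarev.

+1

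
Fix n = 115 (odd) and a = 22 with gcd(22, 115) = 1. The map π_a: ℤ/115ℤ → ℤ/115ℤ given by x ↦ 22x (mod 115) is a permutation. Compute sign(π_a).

Trace 68: π^k(68) = [68, 1, 22, 24] for k=0..3.
π_22 has 35 disjoint cycles with lengths [4, 4, 4, 4, 4, 4, 4, 4, 4, 4, 4, 4, 4, 4, 4, 4, 4, 4, 4, 4, 4, 4, 4, 2, 2, 2, 2, 2, 2, 2, 2, 2, 2, 2, 1] on {0,…,114}.
With 35 cycles on 115 points, sign = (−1)^{115−35} = +1.
Via Zolotarev, sign(π_{22}) = (22|115) = +1.

+1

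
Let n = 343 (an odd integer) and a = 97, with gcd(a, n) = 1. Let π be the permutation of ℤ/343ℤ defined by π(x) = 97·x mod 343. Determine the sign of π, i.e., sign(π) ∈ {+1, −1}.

-1

Trace 99: π^k(99) = [99, 342, 246, 195, 50, 48, 197] for k=0..6.
The orbit structure of x ↦ 97x mod 343: 46 orbits of sizes [14, 14, 14, 14, 14, 14, 14, 14, 14, 14, 14, 14, 14, 14, 14, 14, 14, 14, 14, 14, 14, 2, 2, 2, 2, 2, 2, 2, 2, 2, 2, 2, 2, 2, 2, 2, 2, 2, 2, 2, 2, 2, 2, 2, 2, 1].
n − c = 343 − 46 = 297; sign = (−1)^297 = -1.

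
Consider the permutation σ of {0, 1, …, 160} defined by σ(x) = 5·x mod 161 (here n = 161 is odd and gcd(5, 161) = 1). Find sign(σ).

Start at x=9: 9 → 45 → 64 → 159 → 151 → 111 → 72 → … (one orbit).
The orbit structure of x ↦ 5x mod 161: 5 orbits of sizes [66, 66, 22, 6, 1].
5 cycles on 161: each ℓ→(−1)^(ℓ−1), product (−1)^156 = +1.

+1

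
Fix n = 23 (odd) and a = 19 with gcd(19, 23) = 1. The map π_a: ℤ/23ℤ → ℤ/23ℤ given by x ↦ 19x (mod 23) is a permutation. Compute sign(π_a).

Start at x=17: 17 → 1 → 19 → 16 → 5 → 3 → 11 → … (one orbit).
Decompose π into cycles: lengths [22, 1] (2 cycles, including the fixed point 0).
sign(π) = (−1)^{n − #cycles} = (−1)^{23−2} = (−1)^21 = -1.
Via Zolotarev, sign(π_{19}) = (19|23) = -1.

-1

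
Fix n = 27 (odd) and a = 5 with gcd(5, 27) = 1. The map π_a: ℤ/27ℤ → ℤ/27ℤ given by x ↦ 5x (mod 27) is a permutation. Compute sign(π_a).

Orbit of 2 under x↦5x: [2, 10, 23, 7, 8, 13, 11]… (length divides ord_27(5)).
The orbit structure of x ↦ 5x mod 27: 4 orbits of sizes [18, 6, 2, 1].
sign(π) = (−1)^{n − #cycles} = (−1)^{27−4} = (−1)^23 = -1.

-1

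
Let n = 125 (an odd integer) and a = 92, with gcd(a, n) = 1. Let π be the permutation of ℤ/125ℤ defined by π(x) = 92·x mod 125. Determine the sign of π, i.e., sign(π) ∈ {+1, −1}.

-1

Orbit of 76 under x↦92x: [76, 117, 14, 38, 121, 7, 19]… (length divides ord_125(92)).
Cycle type of π: 100 + 20 + 4 + 1; total 4 cycles.
sign(π) = (−1)^{n − #cycles} = (−1)^{125−4} = (−1)^121 = -1.
(92|125)_J = -1 (Zolotarev's lemma cross-check).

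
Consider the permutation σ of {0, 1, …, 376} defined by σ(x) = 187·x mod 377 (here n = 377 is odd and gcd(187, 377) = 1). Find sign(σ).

-1

Trace 326: π^k(326) = [326, 265, 168, 125, 1, 187, 285] for k=0..6.
Cycle type of π: 28×12 + 14×2 + 4×3 + 1; total 18 cycles.
n − c = 377 − 18 = 359; sign = (−1)^359 = -1.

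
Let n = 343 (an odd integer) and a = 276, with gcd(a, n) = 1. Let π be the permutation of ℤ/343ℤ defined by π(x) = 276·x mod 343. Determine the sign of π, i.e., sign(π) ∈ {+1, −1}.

-1

Start at x=117: 117 → 50 → 80 → 128 → 342 → 67 → 313 → … (one orbit).
π_276 has 16 disjoint cycles with lengths [42, 42, 42, 42, 42, 42, 42, 6, 6, 6, 6, 6, 6, 6, 6, 1] on {0,…,342}.
16 cycles on 343: each ℓ→(−1)^(ℓ−1), product (−1)^327 = -1.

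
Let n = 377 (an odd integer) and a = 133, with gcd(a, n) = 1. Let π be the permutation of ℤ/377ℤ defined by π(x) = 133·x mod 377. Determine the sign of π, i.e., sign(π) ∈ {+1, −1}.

Start at x=302: 302 → 204 → 365 → 289 → 360 → 1 → 133 → … (one orbit).
The orbit structure of x ↦ 133x mod 377: 40 orbits of sizes [12, 12, 12, 12, 12, 12, 12, 12, 12, 12, 12, 12, 12, 12, 12, 12, 12, 12, 12, 12, 12, 12, 12, 12, 12, 12, 12, 12, 4, 4, 4, 4, 4, 4, 4, 3, 3, 3, 3, 1].
sign(π) = (−1)^{n − #cycles} = (−1)^{377−40} = (−1)^337 = -1.
Check: (133/377) = -1 by Zolotarev.

-1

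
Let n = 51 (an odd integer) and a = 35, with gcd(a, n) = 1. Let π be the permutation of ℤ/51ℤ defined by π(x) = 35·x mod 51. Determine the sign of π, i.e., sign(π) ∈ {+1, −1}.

-1

Start at x=1: 1 → 35 → 1 (one orbit).
34 cycles of lengths [2, 2, 2, 2, 2, 2, 2, 2, 2, 2, 2, 2, 2, 2, 2, 2, 2, 1, 1, 1, 1, 1, 1, 1, 1, 1, 1, 1, 1, 1, 1, 1, 1, 1].
34 cycles on 51: each ℓ→(−1)^(ℓ−1), product (−1)^17 = -1.
(35|51)_J = -1 (Zolotarev's lemma cross-check).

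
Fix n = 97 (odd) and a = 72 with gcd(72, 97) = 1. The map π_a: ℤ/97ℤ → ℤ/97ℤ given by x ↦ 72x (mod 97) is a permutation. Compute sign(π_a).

+1

Orbit of 22 under x↦72x: [22, 32, 73, 18, 35, 95, 50]… (length divides ord_97(72)).
3 cycles of lengths [48, 48, 1].
n − c = 97 − 3 = 94; sign = (−1)^94 = +1.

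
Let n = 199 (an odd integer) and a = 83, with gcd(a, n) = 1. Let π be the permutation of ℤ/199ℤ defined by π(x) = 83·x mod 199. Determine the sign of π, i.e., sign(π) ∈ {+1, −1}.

Orbit of 188 under x↦83x: [188, 82, 40, 136, 144, 12, 1]… (length divides ord_199(83)).
4 cycles of lengths [66, 66, 66, 1].
Σ(ℓ_i−1) = 199−4 = 195; sign = (−1)^195 = -1.
Via Zolotarev, sign(π_{83}) = (83|199) = -1.

-1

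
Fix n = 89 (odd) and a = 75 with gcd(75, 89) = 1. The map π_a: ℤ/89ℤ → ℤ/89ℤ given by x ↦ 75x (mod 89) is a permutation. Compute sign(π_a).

Orbit of 87 under x↦75x: [87, 28, 53, 59, 64, 83, 84]… (length divides ord_89(75)).
π_75 has 2 disjoint cycles with lengths [88, 1] on {0,…,88}.
n − c = 89 − 2 = 87; sign = (−1)^87 = -1.
Check: (75/89) = -1 by Zolotarev.

-1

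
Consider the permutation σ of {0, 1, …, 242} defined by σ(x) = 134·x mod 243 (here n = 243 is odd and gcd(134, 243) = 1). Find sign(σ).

-1

Trace 242: π^k(242) = [242, 109, 26, 82, 53, 55, 80] for k=0..6.
Cycle lengths of π_134 on ℤ/243ℤ: [18, 18, 18, 18, 18, 18, 18, 18, 18, 6, 6, 6, 6, 6, 6, 6, 6, 6, 2, 2, 2, 2, 2, 2, 2, 2, 2, 2, 2, 2, 2, 1]; 32 cycles in total.
With 32 cycles on 243 points, sign = (−1)^{243−32} = -1.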